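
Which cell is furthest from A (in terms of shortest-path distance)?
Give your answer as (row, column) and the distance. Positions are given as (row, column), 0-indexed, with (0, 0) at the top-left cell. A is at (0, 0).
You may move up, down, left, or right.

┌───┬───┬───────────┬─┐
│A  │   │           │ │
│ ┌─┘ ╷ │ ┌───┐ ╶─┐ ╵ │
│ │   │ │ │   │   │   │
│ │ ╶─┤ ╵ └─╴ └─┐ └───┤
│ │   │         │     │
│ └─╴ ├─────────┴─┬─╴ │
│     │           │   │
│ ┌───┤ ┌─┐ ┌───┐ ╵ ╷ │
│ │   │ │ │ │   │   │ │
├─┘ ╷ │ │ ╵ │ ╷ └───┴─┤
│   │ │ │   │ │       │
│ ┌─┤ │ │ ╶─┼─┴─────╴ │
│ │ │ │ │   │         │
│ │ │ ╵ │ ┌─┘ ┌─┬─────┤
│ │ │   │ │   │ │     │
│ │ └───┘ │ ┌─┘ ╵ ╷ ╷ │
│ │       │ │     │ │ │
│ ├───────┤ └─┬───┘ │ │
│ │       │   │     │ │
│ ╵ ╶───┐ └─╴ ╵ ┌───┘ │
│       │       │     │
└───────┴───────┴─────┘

Computing BFS distances from A to all cells:
Furthest cell: (5, 6)
Distance: 75 steps

Path from A to the furthest cell:

┌───┬───┬───────────┬─┐
│A  │↱ ↓│↱ → → ↓    │ │
│ ┌─┘ ╷ │ ┌───┐ ╶─┐ ╵ │
│↓│↱ ↑│↓│↑│   │↳ ↓│   │
│ │ ╶─┤ ╵ └─╴ └─┐ └───┤
│↓│↑ ↰│↳ ↑      │↳ → ↓│
│ └─╴ ├─────────┴─┬─╴ │
│↳ → ↑│↓ ← ← ← ← ↰│↓ ↲│
│ ┌───┤ ┌─┐ ┌───┐ ╵ ╷ │
│ │↓ ↰│↓│ │ │↓ ↰│↑ ↲│ │
├─┘ ╷ │ │ ╵ │ ╷ └───┴─┤
│↓ ↲│↑│↓│   │B│↑ ← ← ↰│
│ ┌─┤ │ │ ╶─┼─┴─────╴ │
│↓│ │↑│↓│   │↱ → → → ↑│
│ │ │ ╵ │ ┌─┘ ┌─┬─────┤
│↓│ │↑ ↲│ │↱ ↑│ │     │
│ │ └───┘ │ ┌─┘ ╵ ╷ ╷ │
│↓│       │↑│     │ │ │
│ ├───────┤ └─┬───┘ │ │
│↓│↱ → → ↓│↑ ↰│     │ │
│ ╵ ╶───┐ └─╴ ╵ ┌───┘ │
│↳ ↑    │↳ → ↑  │     │
└───────┴───────┴─────┘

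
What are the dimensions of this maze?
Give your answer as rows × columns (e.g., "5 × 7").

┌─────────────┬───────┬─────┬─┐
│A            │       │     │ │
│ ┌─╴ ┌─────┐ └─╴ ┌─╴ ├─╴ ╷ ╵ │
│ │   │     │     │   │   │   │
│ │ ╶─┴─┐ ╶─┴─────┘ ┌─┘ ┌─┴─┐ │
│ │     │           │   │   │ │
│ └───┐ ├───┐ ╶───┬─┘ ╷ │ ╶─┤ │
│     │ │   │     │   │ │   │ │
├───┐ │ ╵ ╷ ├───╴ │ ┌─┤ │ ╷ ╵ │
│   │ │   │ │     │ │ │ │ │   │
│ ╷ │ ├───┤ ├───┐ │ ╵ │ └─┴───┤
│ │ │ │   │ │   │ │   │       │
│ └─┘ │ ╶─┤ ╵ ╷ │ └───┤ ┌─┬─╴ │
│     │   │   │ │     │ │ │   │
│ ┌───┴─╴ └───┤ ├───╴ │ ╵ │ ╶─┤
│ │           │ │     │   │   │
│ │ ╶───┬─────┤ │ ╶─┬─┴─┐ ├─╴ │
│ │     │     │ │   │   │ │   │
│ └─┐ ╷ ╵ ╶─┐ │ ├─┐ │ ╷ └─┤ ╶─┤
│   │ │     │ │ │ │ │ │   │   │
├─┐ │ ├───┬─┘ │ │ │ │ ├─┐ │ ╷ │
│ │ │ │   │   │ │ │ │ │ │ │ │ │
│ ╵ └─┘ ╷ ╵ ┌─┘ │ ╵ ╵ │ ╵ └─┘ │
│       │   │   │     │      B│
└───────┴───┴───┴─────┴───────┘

Counting the maze dimensions:
Rows (vertical): 12
Columns (horizontal): 15
Dimensions: 12 × 15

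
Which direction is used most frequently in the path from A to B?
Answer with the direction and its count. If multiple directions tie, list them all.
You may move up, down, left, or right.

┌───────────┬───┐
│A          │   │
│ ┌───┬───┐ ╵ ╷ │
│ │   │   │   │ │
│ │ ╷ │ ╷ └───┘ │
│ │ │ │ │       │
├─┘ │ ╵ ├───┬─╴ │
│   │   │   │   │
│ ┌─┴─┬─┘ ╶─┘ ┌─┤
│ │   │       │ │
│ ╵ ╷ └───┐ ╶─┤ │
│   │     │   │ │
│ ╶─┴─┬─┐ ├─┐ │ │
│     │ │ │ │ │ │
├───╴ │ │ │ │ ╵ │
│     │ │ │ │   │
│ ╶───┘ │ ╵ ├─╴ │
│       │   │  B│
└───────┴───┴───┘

Directions: right, right, right, right, right, down, right, up, right, down, down, down, left, down, left, down, right, down, down, right, down
Counts: {'right': 9, 'down': 9, 'up': 1, 'left': 2}
Most common: down and right (tied at 9 times each)

Solution:

┌───────────┬───┐
│A → → → → ↓│↱ ↓│
│ ┌───┬───┐ ╵ ╷ │
│ │   │   │↳ ↑│↓│
│ │ ╷ │ ╷ └───┘ │
│ │ │ │ │      ↓│
├─┘ │ ╵ ├───┬─╴ │
│   │   │   │↓ ↲│
│ ┌─┴─┬─┘ ╶─┘ ┌─┤
│ │   │    ↓ ↲│ │
│ ╵ ╷ └───┐ ╶─┤ │
│   │     │↳ ↓│ │
│ ╶─┴─┬─┐ ├─┐ │ │
│     │ │ │ │↓│ │
├───╴ │ │ │ │ ╵ │
│     │ │ │ │↳ ↓│
│ ╶───┘ │ ╵ ├─╴ │
│       │   │  B│
└───────┴───┴───┘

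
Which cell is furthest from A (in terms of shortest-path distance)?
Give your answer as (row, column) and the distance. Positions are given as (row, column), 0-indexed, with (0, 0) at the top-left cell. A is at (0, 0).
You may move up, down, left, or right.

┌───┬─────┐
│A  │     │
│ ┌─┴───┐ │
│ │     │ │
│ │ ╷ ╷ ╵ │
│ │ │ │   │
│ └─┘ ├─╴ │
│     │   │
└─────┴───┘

Computing BFS distances from A to all cells:
Furthest cell: (0, 2)
Distance: 14 steps

Path from A to the furthest cell:

┌───┬─────┐
│A  │B ← ↰│
│ ┌─┴───┐ │
│↓│  ↱ ↓│↑│
│ │ ╷ ╷ ╵ │
│↓│ │↑│↳ ↑│
│ └─┘ ├─╴ │
│↳ → ↑│   │
└─────┴───┘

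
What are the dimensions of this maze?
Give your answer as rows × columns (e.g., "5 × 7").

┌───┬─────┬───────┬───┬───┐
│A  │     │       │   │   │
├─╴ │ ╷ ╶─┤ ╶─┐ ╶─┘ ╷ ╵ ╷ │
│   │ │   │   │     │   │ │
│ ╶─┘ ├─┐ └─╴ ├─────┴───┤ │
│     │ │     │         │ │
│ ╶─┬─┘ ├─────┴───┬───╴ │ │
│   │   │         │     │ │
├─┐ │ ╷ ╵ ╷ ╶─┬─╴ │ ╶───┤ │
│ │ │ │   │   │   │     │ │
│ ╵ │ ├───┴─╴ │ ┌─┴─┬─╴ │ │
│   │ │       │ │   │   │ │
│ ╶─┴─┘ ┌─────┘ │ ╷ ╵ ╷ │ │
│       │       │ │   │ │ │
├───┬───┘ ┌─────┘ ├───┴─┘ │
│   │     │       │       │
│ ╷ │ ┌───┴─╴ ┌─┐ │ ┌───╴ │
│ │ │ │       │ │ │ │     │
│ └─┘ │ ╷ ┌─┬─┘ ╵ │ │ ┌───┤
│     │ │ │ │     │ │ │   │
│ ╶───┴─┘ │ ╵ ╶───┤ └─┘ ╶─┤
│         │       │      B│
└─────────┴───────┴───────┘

Counting the maze dimensions:
Rows (vertical): 11
Columns (horizontal): 13
Dimensions: 11 × 13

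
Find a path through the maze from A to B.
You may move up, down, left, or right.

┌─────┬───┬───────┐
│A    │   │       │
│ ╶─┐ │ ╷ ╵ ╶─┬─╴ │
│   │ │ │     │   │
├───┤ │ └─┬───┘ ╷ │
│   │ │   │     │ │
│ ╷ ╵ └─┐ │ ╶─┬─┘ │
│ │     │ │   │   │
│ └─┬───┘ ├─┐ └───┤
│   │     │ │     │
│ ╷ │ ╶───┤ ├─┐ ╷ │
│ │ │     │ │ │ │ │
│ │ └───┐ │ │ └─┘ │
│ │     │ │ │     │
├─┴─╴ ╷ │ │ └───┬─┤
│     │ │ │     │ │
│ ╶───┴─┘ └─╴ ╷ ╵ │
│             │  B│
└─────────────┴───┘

Finding the shortest path through the maze:
Path length: 28 steps
Directions: right → right → down → down → down → left → up → left → down → down → right → down → down → right → down → left → left → down → right → right → right → right → right → right → up → right → down → right

Solution:

┌─────┬───┬───────┐
│A → ↓│   │       │
│ ╶─┐ │ ╷ ╵ ╶─┬─╴ │
│   │↓│ │     │   │
├───┤ │ └─┬───┘ ╷ │
│↓ ↰│↓│   │     │ │
│ ╷ ╵ └─┐ │ ╶─┬─┘ │
│↓│↑ ↲  │ │   │   │
│ └─┬───┘ ├─┐ └───┤
│↳ ↓│     │ │     │
│ ╷ │ ╶───┤ ├─┐ ╷ │
│ │↓│     │ │ │ │ │
│ │ └───┐ │ │ └─┘ │
│ │↳ ↓  │ │ │     │
├─┴─╴ ╷ │ │ └───┬─┤
│↓ ← ↲│ │ │  ↱ ↓│ │
│ ╶───┴─┘ └─╴ ╷ ╵ │
│↳ → → → → → ↑│↳ B│
└─────────────┴───┘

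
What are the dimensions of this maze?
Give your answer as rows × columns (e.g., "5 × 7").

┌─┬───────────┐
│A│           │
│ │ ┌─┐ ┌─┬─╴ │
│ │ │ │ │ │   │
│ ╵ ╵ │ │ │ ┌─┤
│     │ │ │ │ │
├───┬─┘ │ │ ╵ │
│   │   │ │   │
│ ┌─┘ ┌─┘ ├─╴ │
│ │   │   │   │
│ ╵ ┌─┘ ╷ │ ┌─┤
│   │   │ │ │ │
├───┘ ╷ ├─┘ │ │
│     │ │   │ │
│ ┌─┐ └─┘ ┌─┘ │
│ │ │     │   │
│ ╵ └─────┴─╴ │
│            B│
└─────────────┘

Counting the maze dimensions:
Rows (vertical): 9
Columns (horizontal): 7
Dimensions: 9 × 7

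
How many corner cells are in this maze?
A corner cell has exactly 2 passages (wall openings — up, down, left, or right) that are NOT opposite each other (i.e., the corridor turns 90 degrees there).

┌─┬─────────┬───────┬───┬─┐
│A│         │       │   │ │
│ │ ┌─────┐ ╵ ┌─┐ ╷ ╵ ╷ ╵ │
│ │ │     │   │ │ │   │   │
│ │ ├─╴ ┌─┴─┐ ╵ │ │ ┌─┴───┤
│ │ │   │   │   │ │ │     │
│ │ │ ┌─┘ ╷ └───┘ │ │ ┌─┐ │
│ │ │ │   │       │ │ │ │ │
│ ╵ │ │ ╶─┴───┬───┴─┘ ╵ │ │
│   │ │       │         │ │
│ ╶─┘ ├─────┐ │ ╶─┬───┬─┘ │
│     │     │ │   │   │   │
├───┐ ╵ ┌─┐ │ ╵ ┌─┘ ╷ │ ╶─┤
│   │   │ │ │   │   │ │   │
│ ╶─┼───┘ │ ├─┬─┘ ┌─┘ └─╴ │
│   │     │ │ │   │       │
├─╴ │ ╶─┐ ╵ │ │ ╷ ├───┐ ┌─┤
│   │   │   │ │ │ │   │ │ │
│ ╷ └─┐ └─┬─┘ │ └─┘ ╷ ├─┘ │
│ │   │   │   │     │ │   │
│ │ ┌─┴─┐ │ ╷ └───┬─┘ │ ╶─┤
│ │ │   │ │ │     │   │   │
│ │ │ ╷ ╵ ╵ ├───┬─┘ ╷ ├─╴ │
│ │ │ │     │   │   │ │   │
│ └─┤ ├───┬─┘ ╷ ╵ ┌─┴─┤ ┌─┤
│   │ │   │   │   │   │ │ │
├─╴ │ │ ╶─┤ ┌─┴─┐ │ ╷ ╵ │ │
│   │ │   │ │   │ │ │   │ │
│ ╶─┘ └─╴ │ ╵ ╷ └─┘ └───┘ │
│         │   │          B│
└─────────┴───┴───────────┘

Counting corner cells (2 non-opposite passages):
Total corners: 98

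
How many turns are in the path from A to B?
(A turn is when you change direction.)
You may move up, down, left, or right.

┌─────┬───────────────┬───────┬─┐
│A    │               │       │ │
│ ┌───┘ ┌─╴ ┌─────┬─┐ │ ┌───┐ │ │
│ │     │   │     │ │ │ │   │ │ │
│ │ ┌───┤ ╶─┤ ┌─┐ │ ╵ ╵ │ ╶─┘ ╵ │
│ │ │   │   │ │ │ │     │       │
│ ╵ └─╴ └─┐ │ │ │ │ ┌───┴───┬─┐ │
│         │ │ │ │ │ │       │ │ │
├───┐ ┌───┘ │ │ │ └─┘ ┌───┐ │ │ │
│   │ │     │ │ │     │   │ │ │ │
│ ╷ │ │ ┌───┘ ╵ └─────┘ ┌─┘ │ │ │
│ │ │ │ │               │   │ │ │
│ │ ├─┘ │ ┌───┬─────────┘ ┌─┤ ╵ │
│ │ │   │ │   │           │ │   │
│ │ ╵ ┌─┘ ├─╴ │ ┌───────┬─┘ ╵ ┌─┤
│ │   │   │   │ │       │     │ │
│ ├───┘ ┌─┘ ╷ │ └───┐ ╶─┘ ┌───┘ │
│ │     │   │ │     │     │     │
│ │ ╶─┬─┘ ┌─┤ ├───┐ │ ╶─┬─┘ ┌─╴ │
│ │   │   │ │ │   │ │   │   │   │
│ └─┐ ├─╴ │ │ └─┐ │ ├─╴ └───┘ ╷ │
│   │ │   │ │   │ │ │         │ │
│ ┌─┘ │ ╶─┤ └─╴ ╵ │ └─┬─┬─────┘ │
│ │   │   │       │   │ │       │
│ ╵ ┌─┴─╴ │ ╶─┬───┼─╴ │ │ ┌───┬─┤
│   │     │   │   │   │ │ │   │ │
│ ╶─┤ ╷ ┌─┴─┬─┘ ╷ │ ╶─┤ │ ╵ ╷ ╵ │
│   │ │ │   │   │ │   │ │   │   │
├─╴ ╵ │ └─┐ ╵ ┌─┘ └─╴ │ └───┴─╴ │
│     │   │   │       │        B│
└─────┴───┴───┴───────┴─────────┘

Directions: down, down, down, right, up, up, right, right, up, right, right, right, right, right, right, right, down, down, right, up, up, right, right, right, down, down, right, down, down, down, down, left, down, left, left, down, left, left, down, right, down, right, right, right, up, right, down, down, left, left, left, down, down, right, up, right, down, right, down
Number of turns: 32

Solution:

┌─────┬───────────────┬───────┬─┐
│A    │↱ → → → → → → ↓│↱ → → ↓│ │
│ ┌───┘ ┌─╴ ┌─────┬─┐ │ ┌───┐ │ │
│↓│↱ → ↑│   │     │ │↓│↑│   │↓│ │
│ │ ┌───┤ ╶─┤ ┌─┐ │ ╵ ╵ │ ╶─┘ ╵ │
│↓│↑│   │   │ │ │ │  ↳ ↑│    ↳ ↓│
│ ╵ └─╴ └─┐ │ │ │ │ ┌───┴───┬─┐ │
│↳ ↑      │ │ │ │ │ │       │ │↓│
├───┐ ┌───┘ │ │ │ └─┘ ┌───┐ │ │ │
│   │ │     │ │ │     │   │ │ │↓│
│ ╷ │ │ ┌───┘ ╵ └─────┘ ┌─┘ │ │ │
│ │ │ │ │               │   │ │↓│
│ │ ├─┘ │ ┌───┬─────────┘ ┌─┤ ╵ │
│ │ │   │ │   │           │ │↓ ↲│
│ │ ╵ ┌─┘ ├─╴ │ ┌───────┬─┘ ╵ ┌─┤
│ │   │   │   │ │       │↓ ← ↲│ │
│ ├───┘ ┌─┘ ╷ │ └───┐ ╶─┘ ┌───┘ │
│ │     │   │ │     │↓ ← ↲│     │
│ │ ╶─┬─┘ ┌─┤ ├───┐ │ ╶─┬─┘ ┌─╴ │
│ │   │   │ │ │   │ │↳ ↓│   │↱ ↓│
│ └─┐ ├─╴ │ │ └─┐ │ ├─╴ └───┘ ╷ │
│   │ │   │ │   │ │ │  ↳ → → ↑│↓│
│ ┌─┘ │ ╶─┤ └─╴ ╵ │ └─┬─┬─────┘ │
│ │   │   │       │   │ │↓ ← ← ↲│
│ ╵ ┌─┴─╴ │ ╶─┬───┼─╴ │ │ ┌───┬─┤
│   │     │   │   │   │ │↓│↱ ↓│ │
│ ╶─┤ ╷ ┌─┴─┬─┘ ╷ │ ╶─┤ │ ╵ ╷ ╵ │
│   │ │ │   │   │ │   │ │↳ ↑│↳ ↓│
├─╴ ╵ │ └─┐ ╵ ┌─┘ └─╴ │ └───┴─╴ │
│     │   │   │       │        B│
└─────┴───┴───┴───────┴─────────┘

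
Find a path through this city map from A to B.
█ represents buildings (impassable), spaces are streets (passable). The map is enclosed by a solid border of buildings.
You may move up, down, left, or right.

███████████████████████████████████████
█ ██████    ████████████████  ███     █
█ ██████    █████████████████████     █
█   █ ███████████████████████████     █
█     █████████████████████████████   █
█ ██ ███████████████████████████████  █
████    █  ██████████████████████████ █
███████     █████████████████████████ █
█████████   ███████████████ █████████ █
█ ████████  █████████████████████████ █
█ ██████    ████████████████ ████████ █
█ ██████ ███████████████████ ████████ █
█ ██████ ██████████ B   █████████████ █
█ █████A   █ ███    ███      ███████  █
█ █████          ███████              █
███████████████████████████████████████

Finding the shortest path from A to B:
Movement: cardinal only
Path length: 16 steps
Directions: down → right → right → right → right → right → right → right → right → right → up → right → right → right → up → right

Solution:

███████████████████████████████████████
█ ██████    ████████████████  ███     █
█ ██████    █████████████████████     █
█   █ ███████████████████████████     █
█     █████████████████████████████   █
█ ██ ███████████████████████████████  █
████    █  ██████████████████████████ █
███████     █████████████████████████ █
█████████   ███████████████ █████████ █
█ ████████  █████████████████████████ █
█ ██████    ████████████████ ████████ █
█ ██████ ███████████████████ ████████ █
█ ██████ ██████████↱B   █████████████ █
█ █████A   █ ███↱→→↑███      ███████  █
█ █████↳→→→→→→→→↑███████              █
███████████████████████████████████████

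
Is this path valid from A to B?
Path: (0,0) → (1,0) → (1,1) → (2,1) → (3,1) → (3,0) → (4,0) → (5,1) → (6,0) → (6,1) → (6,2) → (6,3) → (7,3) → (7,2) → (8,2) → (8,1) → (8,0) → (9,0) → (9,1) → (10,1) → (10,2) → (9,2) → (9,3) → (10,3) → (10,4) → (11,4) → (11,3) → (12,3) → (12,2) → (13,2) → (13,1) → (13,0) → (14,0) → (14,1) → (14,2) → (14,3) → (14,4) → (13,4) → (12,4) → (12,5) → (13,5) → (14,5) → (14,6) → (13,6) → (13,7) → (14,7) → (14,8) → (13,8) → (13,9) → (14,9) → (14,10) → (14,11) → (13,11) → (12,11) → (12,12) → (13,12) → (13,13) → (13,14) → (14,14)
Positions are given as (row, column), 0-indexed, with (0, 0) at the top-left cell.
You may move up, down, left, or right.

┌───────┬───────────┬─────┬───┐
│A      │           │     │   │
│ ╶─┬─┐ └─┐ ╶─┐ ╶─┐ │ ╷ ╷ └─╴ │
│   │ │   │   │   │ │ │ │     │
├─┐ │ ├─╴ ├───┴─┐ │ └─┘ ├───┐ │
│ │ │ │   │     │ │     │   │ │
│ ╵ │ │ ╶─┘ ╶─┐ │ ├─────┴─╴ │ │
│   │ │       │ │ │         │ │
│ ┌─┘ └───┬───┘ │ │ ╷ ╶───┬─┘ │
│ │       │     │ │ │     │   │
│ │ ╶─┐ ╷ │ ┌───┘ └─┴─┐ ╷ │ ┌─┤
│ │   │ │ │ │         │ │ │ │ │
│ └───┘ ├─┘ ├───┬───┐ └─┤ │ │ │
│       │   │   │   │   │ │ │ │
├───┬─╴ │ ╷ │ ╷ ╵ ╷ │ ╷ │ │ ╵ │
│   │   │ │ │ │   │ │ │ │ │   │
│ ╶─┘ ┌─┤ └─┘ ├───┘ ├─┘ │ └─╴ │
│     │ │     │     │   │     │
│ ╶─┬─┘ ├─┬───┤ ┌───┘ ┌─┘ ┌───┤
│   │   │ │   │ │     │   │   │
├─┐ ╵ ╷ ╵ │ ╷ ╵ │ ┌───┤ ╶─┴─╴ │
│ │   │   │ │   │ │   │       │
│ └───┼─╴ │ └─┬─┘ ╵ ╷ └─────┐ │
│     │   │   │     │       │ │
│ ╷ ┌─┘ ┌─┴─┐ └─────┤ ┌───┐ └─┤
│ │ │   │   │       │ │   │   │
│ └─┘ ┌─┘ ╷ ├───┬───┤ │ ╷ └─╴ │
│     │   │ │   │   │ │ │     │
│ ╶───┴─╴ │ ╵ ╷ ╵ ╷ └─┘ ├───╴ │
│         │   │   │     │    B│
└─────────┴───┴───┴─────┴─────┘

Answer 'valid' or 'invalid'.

Checking path validity:
Result: Invalid move at step 7: cannot move from (4, 0) to (5, 1).

invalid

Correct solution:

┌───────┬───────────┬─────┬───┐
│A      │           │     │   │
│ ╶─┬─┐ └─┐ ╶─┐ ╶─┐ │ ╷ ╷ └─╴ │
│↳ ↓│ │   │   │   │ │ │ │     │
├─┐ │ ├─╴ ├───┴─┐ │ └─┘ ├───┐ │
│ │↓│ │   │     │ │     │   │ │
│ ╵ │ │ ╶─┘ ╶─┐ │ ├─────┴─╴ │ │
│↓ ↲│ │       │ │ │         │ │
│ ┌─┘ └───┬───┘ │ │ ╷ ╶───┬─┘ │
│↓│       │     │ │ │     │   │
│ │ ╶─┐ ╷ │ ┌───┘ └─┴─┐ ╷ │ ┌─┤
│↓│   │ │ │ │         │ │ │ │ │
│ └───┘ ├─┘ ├───┬───┐ └─┤ │ │ │
│↳ → → ↓│   │   │   │   │ │ │ │
├───┬─╴ │ ╷ │ ╷ ╵ ╷ │ ╷ │ │ ╵ │
│   │↓ ↲│ │ │ │   │ │ │ │ │   │
│ ╶─┘ ┌─┤ └─┘ ├───┘ ├─┘ │ └─╴ │
│↓ ← ↲│ │     │     │   │     │
│ ╶─┬─┘ ├─┬───┤ ┌───┘ ┌─┘ ┌───┤
│↳ ↓│↱ ↓│ │   │ │     │   │   │
├─┐ ╵ ╷ ╵ │ ╷ ╵ │ ┌───┤ ╶─┴─╴ │
│ │↳ ↑│↳ ↓│ │   │ │   │       │
│ └───┼─╴ │ └─┬─┘ ╵ ╷ └─────┐ │
│     │↓ ↲│   │     │       │ │
│ ╷ ┌─┘ ┌─┴─┐ └─────┤ ┌───┐ └─┤
│ │ │↓ ↲│↱ ↓│       │ │↱ ↓│   │
│ └─┘ ┌─┘ ╷ ├───┬───┤ │ ╷ └─╴ │
│↓ ← ↲│  ↑│↓│↱ ↓│↱ ↓│ │↑│↳ → ↓│
│ ╶───┴─╴ │ ╵ ╷ ╵ ╷ └─┘ ├───╴ │
│↳ → → → ↑│↳ ↑│↳ ↑│↳ → ↑│    B│
└─────────┴───┴───┴─────┴─────┘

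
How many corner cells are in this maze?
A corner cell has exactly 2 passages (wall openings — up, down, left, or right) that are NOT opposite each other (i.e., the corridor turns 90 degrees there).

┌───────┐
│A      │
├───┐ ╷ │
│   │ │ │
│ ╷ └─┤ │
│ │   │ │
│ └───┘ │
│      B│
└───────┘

Counting corner cells (2 non-opposite passages):
Total corners: 6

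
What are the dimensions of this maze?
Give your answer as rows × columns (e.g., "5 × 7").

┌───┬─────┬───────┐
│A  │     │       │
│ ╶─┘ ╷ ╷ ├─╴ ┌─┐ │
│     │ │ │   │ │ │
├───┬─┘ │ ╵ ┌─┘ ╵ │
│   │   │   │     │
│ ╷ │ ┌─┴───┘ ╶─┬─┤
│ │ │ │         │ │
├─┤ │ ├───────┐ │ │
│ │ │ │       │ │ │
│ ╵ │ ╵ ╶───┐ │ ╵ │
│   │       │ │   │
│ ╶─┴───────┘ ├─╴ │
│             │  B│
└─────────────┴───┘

Counting the maze dimensions:
Rows (vertical): 7
Columns (horizontal): 9
Dimensions: 7 × 9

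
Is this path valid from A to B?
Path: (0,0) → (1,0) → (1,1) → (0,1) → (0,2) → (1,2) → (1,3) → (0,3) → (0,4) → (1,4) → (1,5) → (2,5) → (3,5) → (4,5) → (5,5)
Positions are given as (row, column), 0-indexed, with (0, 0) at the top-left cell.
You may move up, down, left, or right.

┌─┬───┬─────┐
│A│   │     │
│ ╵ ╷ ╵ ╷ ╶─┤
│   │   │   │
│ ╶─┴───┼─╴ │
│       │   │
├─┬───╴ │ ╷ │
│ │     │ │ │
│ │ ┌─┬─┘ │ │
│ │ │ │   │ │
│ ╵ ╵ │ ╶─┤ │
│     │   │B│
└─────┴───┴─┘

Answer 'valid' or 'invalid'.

Checking path validity:
Result: All consecutive moves are passable.

valid

Correct solution:

┌─┬───┬─────┐
│A│↱ ↓│↱ ↓  │
│ ╵ ╷ ╵ ╷ ╶─┤
│↳ ↑│↳ ↑│↳ ↓│
│ ╶─┴───┼─╴ │
│       │  ↓│
├─┬───╴ │ ╷ │
│ │     │ │↓│
│ │ ┌─┬─┘ │ │
│ │ │ │   │↓│
│ ╵ ╵ │ ╶─┤ │
│     │   │B│
└─────┴───┴─┘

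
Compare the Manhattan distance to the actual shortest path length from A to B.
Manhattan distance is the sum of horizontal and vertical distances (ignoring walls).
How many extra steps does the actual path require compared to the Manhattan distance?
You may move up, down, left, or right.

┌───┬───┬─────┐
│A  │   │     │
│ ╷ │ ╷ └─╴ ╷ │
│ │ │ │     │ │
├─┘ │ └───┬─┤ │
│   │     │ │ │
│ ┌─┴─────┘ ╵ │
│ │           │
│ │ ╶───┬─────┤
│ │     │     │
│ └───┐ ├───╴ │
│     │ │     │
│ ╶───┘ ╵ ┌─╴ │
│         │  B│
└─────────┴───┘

Manhattan distance: |6 - 0| + |6 - 0| = 12
Actual path length: 16
Extra steps: 16 - 12 = 4

Solution:

┌───┬───┬─────┐
│A ↓│   │     │
│ ╷ │ ╷ └─╴ ╷ │
│ │↓│ │     │ │
├─┘ │ └───┬─┤ │
│↓ ↲│     │ │ │
│ ┌─┴─────┘ ╵ │
│↓│           │
│ │ ╶───┬─────┤
│↓│     │     │
│ └───┐ ├───╴ │
│↓    │ │↱ → ↓│
│ ╶───┘ ╵ ┌─╴ │
│↳ → → → ↑│  B│
└─────────┴───┘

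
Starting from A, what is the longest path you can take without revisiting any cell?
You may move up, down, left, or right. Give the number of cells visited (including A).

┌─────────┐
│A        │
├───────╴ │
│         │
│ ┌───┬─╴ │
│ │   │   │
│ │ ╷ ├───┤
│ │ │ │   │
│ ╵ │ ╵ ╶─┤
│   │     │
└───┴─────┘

Finding longest simple path using DFS:
Start: (0, 0)
Longest path visits 22 cells
Path: A → right → right → right → right → down → left → left → left → left → down → down → down → right → up → up → right → down → down → right → up → right

Solution:

┌─────────┐
│A → → → ↓│
├───────╴ │
│↓ ← ← ← ↲│
│ ┌───┬─╴ │
│↓│↱ ↓│   │
│ │ ╷ ├───┤
│↓│↑│↓│↱ B│
│ ╵ │ ╵ ╶─┤
│↳ ↑│↳ ↑  │
└───┴─────┘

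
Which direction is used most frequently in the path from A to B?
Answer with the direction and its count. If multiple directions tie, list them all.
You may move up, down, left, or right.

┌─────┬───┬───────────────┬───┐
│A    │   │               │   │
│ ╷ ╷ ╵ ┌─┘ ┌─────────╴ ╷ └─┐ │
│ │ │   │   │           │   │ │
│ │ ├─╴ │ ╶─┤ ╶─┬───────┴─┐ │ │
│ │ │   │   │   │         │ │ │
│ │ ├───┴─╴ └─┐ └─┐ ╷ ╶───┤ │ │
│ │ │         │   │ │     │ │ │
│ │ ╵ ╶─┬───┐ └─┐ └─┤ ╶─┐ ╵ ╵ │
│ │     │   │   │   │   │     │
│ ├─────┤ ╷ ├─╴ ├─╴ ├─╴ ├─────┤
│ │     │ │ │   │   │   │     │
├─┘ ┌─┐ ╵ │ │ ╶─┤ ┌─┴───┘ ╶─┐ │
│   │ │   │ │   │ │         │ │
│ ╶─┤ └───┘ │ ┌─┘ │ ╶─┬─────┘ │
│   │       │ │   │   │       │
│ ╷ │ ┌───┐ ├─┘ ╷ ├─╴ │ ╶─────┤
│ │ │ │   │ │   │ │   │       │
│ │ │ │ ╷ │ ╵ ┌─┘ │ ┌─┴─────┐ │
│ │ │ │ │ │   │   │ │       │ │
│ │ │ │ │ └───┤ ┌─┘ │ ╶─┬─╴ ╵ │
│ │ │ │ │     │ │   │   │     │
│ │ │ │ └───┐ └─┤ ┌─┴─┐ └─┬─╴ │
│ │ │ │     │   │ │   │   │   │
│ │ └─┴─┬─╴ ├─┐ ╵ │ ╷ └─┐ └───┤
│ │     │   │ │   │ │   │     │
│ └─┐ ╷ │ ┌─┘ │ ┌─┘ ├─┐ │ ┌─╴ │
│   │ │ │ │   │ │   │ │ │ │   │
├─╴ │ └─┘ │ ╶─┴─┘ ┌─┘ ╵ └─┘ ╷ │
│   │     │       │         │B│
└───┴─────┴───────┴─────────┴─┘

Directions: right, down, down, down, down, right, up, right, right, right, up, left, up, right, up, right, right, right, right, right, right, down, left, left, left, left, left, down, right, down, right, down, right, down, left, down, down, left, down, left, down, left, up, up, up, up, up, left, down, down, left, up, left, left, down, left, down, right, down, down, down, down, down, right, down, down, right, right, up, up, right, up, left, left, up, up, up, right, down, down, right, right, down, right, down, right, up, up, right, up, up, right, up, left, up, right, right, right, up, right, right, down, down, left, left, left, down, right, right, right, down, down, left, up, left, left, left, down, right, down, right, down, right, right, down, down
Counts: {'right': 39, 'down': 38, 'up': 24, 'left': 25}
Most common: right (39 times)

Solution:

┌─────┬───┬───────────────┬───┐
│A ↓  │   │↱ → → → → → ↓  │   │
│ ╷ ╷ ╵ ┌─┘ ┌─────────╴ ╷ └─┐ │
│ │↓│   │↱ ↑│↓ ← ← ← ← ↲│   │ │
│ │ ├─╴ │ ╶─┤ ╶─┬───────┴─┐ │ │
│ │↓│   │↑ ↰│↳ ↓│         │ │ │
│ │ ├───┴─╴ └─┐ └─┐ ╷ ╶───┤ │ │
│ │↓│↱ → → ↑  │↳ ↓│ │     │ │ │
│ │ ╵ ╶─┬───┐ └─┐ └─┤ ╶─┐ ╵ ╵ │
│ │↳ ↑  │↓ ↰│   │↳ ↓│   │     │
│ ├─────┤ ╷ ├─╴ ├─╴ ├─╴ ├─────┤
│ │↓ ← ↰│↓│↑│   │↓ ↲│   │↱ → ↓│
├─┘ ┌─┐ ╵ │ │ ╶─┤ ┌─┴───┘ ╶─┐ │
│↓ ↲│ │↑ ↲│↑│   │↓│↱ → → ↑  │↓│
│ ╶─┤ └───┘ │ ┌─┘ │ ╶─┬─────┘ │
│↳ ↓│      ↑│ │↓ ↲│↑ ↰│↓ ← ← ↲│
│ ╷ │ ┌───┐ ├─┘ ╷ ├─╴ │ ╶─────┤
│ │↓│ │↱ ↓│↑│↓ ↲│ │↱ ↑│↳ → → ↓│
│ │ │ │ ╷ │ ╵ ┌─┘ │ ┌─┴─────┐ │
│ │↓│ │↑│↓│↑ ↲│   │↑│↓ ← ← ↰│↓│
│ │ │ │ │ └───┤ ┌─┘ │ ╶─┬─╴ ╵ │
│ │↓│ │↑│↳ → ↓│ │↱ ↑│↳ ↓│  ↑ ↲│
│ │ │ │ └───┐ └─┤ ┌─┴─┐ └─┬─╴ │
│ │↓│ │↑ ← ↰│↳ ↓│↑│   │↳ ↓│   │
│ │ └─┴─┬─╴ ├─┐ ╵ │ ╷ └─┐ └───┤
│ │↳ ↓  │↱ ↑│ │↳ ↑│ │   │↳ → ↓│
│ └─┐ ╷ │ ┌─┘ │ ┌─┘ ├─┐ │ ┌─╴ │
│   │↓│ │↑│   │ │   │ │ │ │  ↓│
├─╴ │ └─┘ │ ╶─┴─┘ ┌─┘ ╵ └─┘ ╷ │
│   │↳ → ↑│       │         │B│
└───┴─────┴───────┴─────────┴─┘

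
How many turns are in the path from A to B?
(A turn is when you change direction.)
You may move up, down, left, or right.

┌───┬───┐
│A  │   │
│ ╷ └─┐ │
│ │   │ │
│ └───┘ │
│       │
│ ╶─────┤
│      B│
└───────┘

Directions: down, down, down, right, right, right
Number of turns: 1

Solution:

┌───┬───┐
│A  │   │
│ ╷ └─┐ │
│↓│   │ │
│ └───┘ │
│↓      │
│ ╶─────┤
│↳ → → B│
└───────┘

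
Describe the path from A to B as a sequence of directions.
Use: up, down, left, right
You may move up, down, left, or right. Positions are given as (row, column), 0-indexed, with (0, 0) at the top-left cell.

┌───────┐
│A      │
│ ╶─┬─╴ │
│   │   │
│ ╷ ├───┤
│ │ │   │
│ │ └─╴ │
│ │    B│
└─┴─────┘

Finding the path and converting it to directions:
Path through cells: (0,0) → (1,0) → (1,1) → (2,1) → (3,1) → (3,2) → (3,3)
Directions: down, right, down, down, right, right

Solution:

┌───────┐
│A      │
│ ╶─┬─╴ │
│↳ ↓│   │
│ ╷ ├───┤
│ │↓│   │
│ │ └─╴ │
│ │↳ → B│
└─┴─────┘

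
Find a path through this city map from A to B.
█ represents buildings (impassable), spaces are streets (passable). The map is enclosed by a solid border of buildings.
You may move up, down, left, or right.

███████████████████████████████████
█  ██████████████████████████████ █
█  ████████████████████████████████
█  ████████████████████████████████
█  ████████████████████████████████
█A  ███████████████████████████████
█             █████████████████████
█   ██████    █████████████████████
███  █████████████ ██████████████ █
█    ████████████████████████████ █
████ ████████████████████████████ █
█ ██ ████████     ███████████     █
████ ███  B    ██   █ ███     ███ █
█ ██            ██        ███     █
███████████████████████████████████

Finding the shortest path from A to B:
Movement: cardinal only
Path length: 18 steps
Directions: down → down → right → right → down → down → right → down → down → down → down → right → right → right → right → up → right → right

Solution:

███████████████████████████████████
█  ██████████████████████████████ █
█  ████████████████████████████████
█  ████████████████████████████████
█  ████████████████████████████████
█A  ███████████████████████████████
█↓            █████████████████████
█↳→↓██████    █████████████████████
███↓ █████████████ ██████████████ █
█  ↳↓████████████████████████████ █
████↓████████████████████████████ █
█ ██↓████████     ███████████     █
████↓███↱→B    ██   █ ███     ███ █
█ ██↳→→→↑       ██        ███     █
███████████████████████████████████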